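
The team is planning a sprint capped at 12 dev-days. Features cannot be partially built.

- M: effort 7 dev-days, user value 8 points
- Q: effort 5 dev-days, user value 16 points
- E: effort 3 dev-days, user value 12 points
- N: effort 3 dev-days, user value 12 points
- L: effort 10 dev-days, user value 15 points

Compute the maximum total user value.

Allowing fractional choices, the relaxed optimum would be about 41.5, but features are indivisible.
Q + N: effort 5 + 3 = 8 ≤ 12, user value 16 + 12 = 28.
Q + E + N: effort 5 + 3 + 3 = 11 ≤ 12, user value 16 + 12 + 12 = 40.
Q + E: effort 5 + 3 = 8 ≤ 12, user value 16 + 12 = 28.
Best is Q, E, and N with total user value 40.

40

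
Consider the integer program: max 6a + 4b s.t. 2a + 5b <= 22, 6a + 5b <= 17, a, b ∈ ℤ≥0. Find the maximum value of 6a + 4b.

(a,b)=(2,1) is feasible, giving 16.
(a,b)=(1,2) is feasible, giving 14.
Maximum is 16 at (a,b)=(2,1).

16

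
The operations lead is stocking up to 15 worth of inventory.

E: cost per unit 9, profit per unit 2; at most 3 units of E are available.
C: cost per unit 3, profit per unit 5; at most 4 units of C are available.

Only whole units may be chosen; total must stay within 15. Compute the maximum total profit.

This is a bounded integer knapsack.
C has the best ratio (5/3); taking only C gives at most 4×5 = 20 (stopped by the supply cap of 4).
Optimal: 4×C: cost 12 ≤ 15, profit 4·5 = 20.

20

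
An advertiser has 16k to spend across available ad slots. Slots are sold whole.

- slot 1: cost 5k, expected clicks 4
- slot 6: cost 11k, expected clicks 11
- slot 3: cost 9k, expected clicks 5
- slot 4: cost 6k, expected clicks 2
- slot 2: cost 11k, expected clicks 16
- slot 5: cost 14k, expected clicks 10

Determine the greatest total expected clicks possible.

slot 1 + slot 2: cost 5 + 11 = 16 ≤ 16, expected clicks 4 + 16 = 20.
slot 2: cost 11 ≤ 16, expected clicks 16.
Best is slot 1 and slot 2 with total expected clicks 20.

20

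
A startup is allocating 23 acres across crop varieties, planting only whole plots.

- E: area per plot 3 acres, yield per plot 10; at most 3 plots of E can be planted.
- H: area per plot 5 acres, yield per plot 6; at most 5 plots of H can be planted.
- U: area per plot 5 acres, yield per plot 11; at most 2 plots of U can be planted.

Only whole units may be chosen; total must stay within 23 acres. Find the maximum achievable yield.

52

This is a bounded integer knapsack.
3×E and 2×U: area 19 ≤ 23, yield 3·10 + 2·11 = 52.
2×E, 1×H, and 2×U: area 21 ≤ 23, yield 2·10 + 1·6 + 2·11 = 48.
Best is 52.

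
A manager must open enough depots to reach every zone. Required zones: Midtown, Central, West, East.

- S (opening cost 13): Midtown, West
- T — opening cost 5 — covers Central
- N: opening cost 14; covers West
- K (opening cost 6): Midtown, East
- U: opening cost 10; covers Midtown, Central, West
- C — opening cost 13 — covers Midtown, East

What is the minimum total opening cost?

16

The greedy cost-per-new-zone heuristic would pick K, T, and U for 21, but a cheaper cover exists.
Choose K and U: together they cover Midtown, Central, West, East — every zone.
Total opening cost: 6 + 10 = 16.
No cover costs less than 16.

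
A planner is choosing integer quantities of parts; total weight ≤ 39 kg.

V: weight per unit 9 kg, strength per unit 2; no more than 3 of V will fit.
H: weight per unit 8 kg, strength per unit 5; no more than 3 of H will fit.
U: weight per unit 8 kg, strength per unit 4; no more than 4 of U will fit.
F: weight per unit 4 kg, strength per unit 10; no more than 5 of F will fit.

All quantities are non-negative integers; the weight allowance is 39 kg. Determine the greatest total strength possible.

60

F has the best ratio (10/4); taking only F gives at most 5×10 = 50 (stopped by the supply cap of 5).
Mixing does better — 2×H and 5×F: weight 36 ≤ 39, strength 2·5 + 5·10 = 60.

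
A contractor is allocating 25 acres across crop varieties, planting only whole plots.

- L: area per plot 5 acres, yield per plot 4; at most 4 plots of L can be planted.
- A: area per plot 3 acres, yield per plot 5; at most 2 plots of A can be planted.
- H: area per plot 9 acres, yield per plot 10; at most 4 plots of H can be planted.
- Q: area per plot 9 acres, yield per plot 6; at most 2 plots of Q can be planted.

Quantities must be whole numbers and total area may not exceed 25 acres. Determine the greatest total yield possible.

30

A has the best ratio (5/3); taking only A gives at most 2×5 = 10 (stopped by the supply cap of 2).
Mixing does better — 2×A and 2×H: area 24 ≤ 25, yield 2·5 + 2·10 = 30.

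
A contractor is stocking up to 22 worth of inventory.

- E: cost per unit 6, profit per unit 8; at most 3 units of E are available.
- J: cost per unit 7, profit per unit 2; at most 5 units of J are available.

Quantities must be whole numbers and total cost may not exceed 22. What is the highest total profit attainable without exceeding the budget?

E has the best ratio (8/6); taking only E gives at most 3×8 = 24 (stopped by the cost limit).
Optimal: 3×E: cost 18 ≤ 22, profit 3·8 = 24.

24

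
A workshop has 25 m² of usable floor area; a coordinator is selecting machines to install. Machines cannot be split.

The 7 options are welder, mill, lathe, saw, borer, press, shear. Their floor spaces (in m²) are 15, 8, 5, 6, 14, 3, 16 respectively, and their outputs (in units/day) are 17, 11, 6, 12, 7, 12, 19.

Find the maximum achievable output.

welder + saw + press: floor space 15 + 6 + 3 = 24 ≤ 25, output 17 + 12 + 12 = 41.
saw + press + shear: floor space 6 + 3 + 16 = 25 ≤ 25, output 12 + 12 + 19 = 43.
mill + lathe + saw + press: floor space 8 + 5 + 6 + 3 = 22 ≤ 25, output 11 + 6 + 12 + 12 = 41.
Best is saw, press, and shear with total output 43.

43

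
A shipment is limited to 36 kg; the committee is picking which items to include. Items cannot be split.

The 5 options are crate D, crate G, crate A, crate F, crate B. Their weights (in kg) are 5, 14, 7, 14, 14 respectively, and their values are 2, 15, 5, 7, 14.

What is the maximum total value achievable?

34

This is a 0-1 knapsack instance.
Take crate G, crate A, and crate B: weight 14 + 7 + 14 = 35 ≤ 36, value 15 + 5 + 14 = 34.
No other feasible combination does better.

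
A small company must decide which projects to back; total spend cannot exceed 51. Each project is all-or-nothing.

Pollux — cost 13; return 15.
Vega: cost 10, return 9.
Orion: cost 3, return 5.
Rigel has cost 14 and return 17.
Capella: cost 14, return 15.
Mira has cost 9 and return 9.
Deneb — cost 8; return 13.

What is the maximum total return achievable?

Allowing fractional choices, the relaxed optimum would be about 63.9, but projects are indivisible.
Pollux + Rigel + Capella + Deneb: cost 13 + 14 + 14 + 8 = 49 ≤ 51, return 15 + 17 + 15 + 13 = 60.
Pollux + Orion + Rigel + Mira + Deneb: cost 13 + 3 + 14 + 9 + 8 = 47 ≤ 51, return 15 + 5 + 17 + 9 + 13 = 59.
Best is Pollux, Rigel, Capella, and Deneb with total return 60.

60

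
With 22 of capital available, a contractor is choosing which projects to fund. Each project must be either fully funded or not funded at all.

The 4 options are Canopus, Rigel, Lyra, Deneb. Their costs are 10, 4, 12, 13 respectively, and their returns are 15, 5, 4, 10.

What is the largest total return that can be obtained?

20

Allowing fractional choices, the relaxed optimum would be about 26.2, but projects are indivisible.
Canopus + Lyra: cost 10 + 12 = 22 ≤ 22, return 15 + 4 = 19.
Canopus + Rigel: cost 10 + 4 = 14 ≤ 22, return 15 + 5 = 20.
Best is Canopus and Rigel with total return 20.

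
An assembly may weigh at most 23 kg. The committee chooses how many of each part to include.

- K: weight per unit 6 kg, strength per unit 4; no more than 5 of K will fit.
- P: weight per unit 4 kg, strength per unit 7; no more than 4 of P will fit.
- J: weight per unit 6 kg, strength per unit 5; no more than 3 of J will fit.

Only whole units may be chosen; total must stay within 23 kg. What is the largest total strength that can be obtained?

4×P and 1×J: weight 22 ≤ 23, strength 4·7 + 1·5 = 33.
1×K and 4×P: weight 22 ≤ 23, strength 1·4 + 4·7 = 32.
Best is 33.

33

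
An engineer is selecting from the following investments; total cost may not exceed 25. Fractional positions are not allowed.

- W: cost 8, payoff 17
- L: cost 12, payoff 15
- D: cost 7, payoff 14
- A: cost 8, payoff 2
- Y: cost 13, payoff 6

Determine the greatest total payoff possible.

W + D + A: cost 8 + 7 + 8 = 23 ≤ 25, payoff 17 + 14 + 2 = 33.
W + D: cost 8 + 7 = 15 ≤ 25, payoff 17 + 14 = 31.
W + L: cost 8 + 12 = 20 ≤ 25, payoff 17 + 15 = 32.
Best is W, D, and A with total payoff 33.

33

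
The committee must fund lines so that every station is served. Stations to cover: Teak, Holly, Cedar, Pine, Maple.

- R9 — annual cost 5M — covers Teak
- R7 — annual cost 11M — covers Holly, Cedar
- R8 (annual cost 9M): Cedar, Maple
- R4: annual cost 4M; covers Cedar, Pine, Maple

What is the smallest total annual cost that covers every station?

Choose R9, R7, and R4: together they cover Teak, Holly, Cedar, Pine, Maple — every station.
Total annual cost: 5 + 11 + 4 = 20.
No cover costs less than 20.

20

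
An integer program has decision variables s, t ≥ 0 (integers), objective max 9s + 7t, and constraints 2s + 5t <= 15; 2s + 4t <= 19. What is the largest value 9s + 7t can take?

63

(s,t)=(7,0) is feasible, giving 63.
(s,t)=(6,0) is feasible, giving 54.
Maximum is 63 at (s,t)=(7,0).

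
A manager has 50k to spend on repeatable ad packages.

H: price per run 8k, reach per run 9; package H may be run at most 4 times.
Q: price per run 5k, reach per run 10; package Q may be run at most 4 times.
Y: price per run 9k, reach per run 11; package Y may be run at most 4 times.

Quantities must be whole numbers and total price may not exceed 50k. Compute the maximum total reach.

Q has the best ratio (10/5); taking only Q gives at most 4×10 = 40 (stopped by the supply cap of 4).
Mixing does better — 4×Q and 3×Y: price 47 ≤ 50, reach 4·10 + 3·11 = 73.

73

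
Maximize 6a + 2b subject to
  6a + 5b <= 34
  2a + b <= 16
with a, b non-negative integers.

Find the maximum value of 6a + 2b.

Relaxing integrality, the LP optimum is 34.00 at (a,b) = (5.67, 0), which is not an integer point.
(a,b)=(5,0) is feasible, giving 30.
(a,b)=(4,1) is feasible, giving 26.
(a,b)=(4,0) is feasible, giving 24.
No feasible integer point exceeds 30.

30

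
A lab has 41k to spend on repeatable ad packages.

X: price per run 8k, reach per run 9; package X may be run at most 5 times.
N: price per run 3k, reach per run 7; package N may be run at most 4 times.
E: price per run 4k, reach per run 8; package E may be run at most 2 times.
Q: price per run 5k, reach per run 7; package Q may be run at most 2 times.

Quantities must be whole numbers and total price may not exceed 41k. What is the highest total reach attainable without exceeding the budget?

N has the best ratio (7/3); taking only N gives at most 4×7 = 28 (stopped by the supply cap of 4).
Mixing does better — 2×X, 4×N, 2×E, and 1×Q: price 41 ≤ 41, reach 2·9 + 4·7 + 2·8 + 1·7 = 69.

69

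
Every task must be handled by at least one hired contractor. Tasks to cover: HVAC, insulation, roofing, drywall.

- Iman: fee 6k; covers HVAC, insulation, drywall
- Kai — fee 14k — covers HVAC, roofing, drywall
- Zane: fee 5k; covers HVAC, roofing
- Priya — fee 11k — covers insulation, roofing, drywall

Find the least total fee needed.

This is a weighted set-cover instance.
Choose Iman and Zane: together they cover HVAC, insulation, roofing, drywall — every task.
Total fee: 6 + 5 = 11.
No cover costs less than 11.

11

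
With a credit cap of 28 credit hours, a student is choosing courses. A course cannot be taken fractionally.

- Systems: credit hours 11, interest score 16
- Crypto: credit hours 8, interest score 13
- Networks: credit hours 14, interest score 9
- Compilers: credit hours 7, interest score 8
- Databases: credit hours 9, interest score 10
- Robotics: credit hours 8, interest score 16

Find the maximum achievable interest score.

45

Allowing fractional choices, the relaxed optimum would be about 46.1, but courses are indivisible.
Systems + Crypto + Robotics: credit hours 11 + 8 + 8 = 27 ≤ 28, interest score 16 + 13 + 16 = 45.
Systems + Databases + Robotics: credit hours 11 + 9 + 8 = 28 ≤ 28, interest score 16 + 10 + 16 = 42.
Best is Systems, Crypto, and Robotics with total interest score 45.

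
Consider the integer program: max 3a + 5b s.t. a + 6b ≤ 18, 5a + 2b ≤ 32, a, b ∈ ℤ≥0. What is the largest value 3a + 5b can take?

25

The continuous relaxation peaks at (5.57, 2.07) with value 27.07; rounding to a feasible lattice point costs some objective.
(a,b)=(5,2): 1·5+6·2=17≤18, 5·5+2·2=29≤32, objective 25.
(a,b)=(6,1): 1·6+6·1=12≤18, 5·6+2·1=32≤32, objective 23.
(a,b)=(4,2): 1·4+6·2=16≤18, 5·4+2·2=24≤32, objective 22.
No feasible integer point exceeds 25.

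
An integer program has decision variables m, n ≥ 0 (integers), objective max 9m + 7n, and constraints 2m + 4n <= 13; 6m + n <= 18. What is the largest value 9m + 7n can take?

Relaxing integrality, the LP optimum is 37.50 at (m,n) = (2.68, 1.91), which is not an integer point.
(m,n)=(2,2): 2·2+4·2=12≤13, 6·2+1·2=14≤18, objective 32.
(m,n)=(3,0): 2·3+4·0=6≤13, 6·3+1·0=18≤18, objective 27.
(m,n)=(2,1): 2·2+4·1=8≤13, 6·2+1·1=13≤18, objective 25.
The best lattice point is (2,2), giving 32.

32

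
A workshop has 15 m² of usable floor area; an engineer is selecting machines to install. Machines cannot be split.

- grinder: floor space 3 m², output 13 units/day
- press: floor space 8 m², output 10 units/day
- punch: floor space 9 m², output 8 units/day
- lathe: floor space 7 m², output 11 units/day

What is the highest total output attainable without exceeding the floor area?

24

Allowing fractional choices, the relaxed optimum would be about 30.2, but machines are indivisible.
grinder + lathe: floor space 3 + 7 = 10 ≤ 15, output 13 + 11 = 24.
grinder + press: floor space 3 + 8 = 11 ≤ 15, output 13 + 10 = 23.
Best is grinder and lathe with total output 24.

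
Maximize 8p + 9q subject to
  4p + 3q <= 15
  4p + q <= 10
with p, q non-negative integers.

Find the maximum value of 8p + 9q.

45

(p,q)=(0,5): 4·0+3·5=15≤15, 4·0+1·5=5≤10, objective 45.
(p,q)=(0,4): 4·0+3·4=12≤15, 4·0+1·4=4≤10, objective 36.
The best lattice point is (0,5), giving 45.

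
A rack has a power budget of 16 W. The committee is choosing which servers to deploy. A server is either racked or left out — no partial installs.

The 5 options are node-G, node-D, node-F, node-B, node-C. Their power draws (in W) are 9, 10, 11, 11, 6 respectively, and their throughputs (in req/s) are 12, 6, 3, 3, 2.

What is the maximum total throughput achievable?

14

This is an integer program with binary decision variables.
Allowing fractional choices, the relaxed optimum would be about 16.2, but servers are indivisible.
node-G: power draw 9 ≤ 16, throughput 12.
node-G + node-C: power draw 9 + 6 = 15 ≤ 16, throughput 12 + 2 = 14.
Best is node-G and node-C with total throughput 14.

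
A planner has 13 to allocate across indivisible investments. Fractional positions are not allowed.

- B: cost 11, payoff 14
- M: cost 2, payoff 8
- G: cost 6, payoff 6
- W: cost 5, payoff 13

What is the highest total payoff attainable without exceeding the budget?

27

B + M: cost 11 + 2 = 13 ≤ 13, payoff 14 + 8 = 22.
M + G + W: cost 2 + 6 + 5 = 13 ≤ 13, payoff 8 + 6 + 13 = 27.
Best is M, G, and W with total payoff 27.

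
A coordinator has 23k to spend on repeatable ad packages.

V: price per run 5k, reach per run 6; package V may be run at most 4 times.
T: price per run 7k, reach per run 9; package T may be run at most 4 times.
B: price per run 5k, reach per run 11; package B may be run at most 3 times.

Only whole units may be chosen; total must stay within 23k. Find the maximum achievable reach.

B has the best ratio (11/5); taking only B gives at most 3×11 = 33 (stopped by the supply cap of 3).
Mixing does better — 1×T and 3×B: price 22 ≤ 23, reach 1·9 + 3·11 = 42.

42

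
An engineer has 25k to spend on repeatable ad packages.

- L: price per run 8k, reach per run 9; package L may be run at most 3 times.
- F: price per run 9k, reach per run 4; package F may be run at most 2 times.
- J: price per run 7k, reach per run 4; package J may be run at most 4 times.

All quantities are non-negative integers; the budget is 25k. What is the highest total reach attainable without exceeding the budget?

This is a bounded integer knapsack.
2×L and 1×J: price 23 ≤ 25, reach 2·9 + 1·4 = 22.
3×L: price 24 ≤ 25, reach 3·9 = 27.
Best is 27.

27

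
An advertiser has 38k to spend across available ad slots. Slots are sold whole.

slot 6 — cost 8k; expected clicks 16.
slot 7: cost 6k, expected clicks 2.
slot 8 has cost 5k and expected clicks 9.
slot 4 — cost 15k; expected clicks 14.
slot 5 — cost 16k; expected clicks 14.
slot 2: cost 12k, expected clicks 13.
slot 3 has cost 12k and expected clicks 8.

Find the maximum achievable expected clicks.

Take slot 6, slot 8, slot 2, and slot 3: cost 8 + 5 + 12 + 12 = 37 ≤ 38, expected clicks 16 + 9 + 13 + 8 = 46.
No other feasible combination does better.

46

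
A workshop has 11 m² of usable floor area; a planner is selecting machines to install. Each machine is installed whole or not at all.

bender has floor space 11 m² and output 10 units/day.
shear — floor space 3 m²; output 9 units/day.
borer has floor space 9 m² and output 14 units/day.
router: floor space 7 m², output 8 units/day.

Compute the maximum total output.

Treat it as a binary knapsack problem.
Take shear and router: floor space 3 + 7 = 10 ≤ 11, output 9 + 8 = 17.
No other feasible combination does better.

17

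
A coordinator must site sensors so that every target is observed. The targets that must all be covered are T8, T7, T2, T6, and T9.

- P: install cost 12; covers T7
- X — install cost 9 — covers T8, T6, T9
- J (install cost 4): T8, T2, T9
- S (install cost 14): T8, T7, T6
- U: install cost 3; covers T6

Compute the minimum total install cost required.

The greedy cost-per-new-target heuristic would pick J, U, and P for 19, but a cheaper cover exists.
Choose J and S: together they cover T8, T7, T2, T6, T9 — every target.
Total install cost: 4 + 14 = 18.
No cover costs less than 18.

18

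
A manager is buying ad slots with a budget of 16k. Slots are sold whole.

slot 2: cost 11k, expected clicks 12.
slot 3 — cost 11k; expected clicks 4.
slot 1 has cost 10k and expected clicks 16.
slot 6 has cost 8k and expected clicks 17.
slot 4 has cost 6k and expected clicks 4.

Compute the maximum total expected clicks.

Take slot 6 and slot 4: cost 8 + 6 = 14 ≤ 16, expected clicks 17 + 4 = 21.
No other feasible combination does better.

21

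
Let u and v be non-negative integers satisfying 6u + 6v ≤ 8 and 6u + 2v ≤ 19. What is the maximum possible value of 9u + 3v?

9

(u,v)=(1,0): 6·1+6·0=6≤8, 6·1+2·0=6≤19, objective 9.
(u,v)=(0,1): 6·0+6·1=6≤8, 6·0+2·1=2≤19, objective 3.
(u,v)=(0,0): 6·0+6·0=0≤8, 6·0+2·0=0≤19, objective 0.
The best lattice point is (1,0), giving 9.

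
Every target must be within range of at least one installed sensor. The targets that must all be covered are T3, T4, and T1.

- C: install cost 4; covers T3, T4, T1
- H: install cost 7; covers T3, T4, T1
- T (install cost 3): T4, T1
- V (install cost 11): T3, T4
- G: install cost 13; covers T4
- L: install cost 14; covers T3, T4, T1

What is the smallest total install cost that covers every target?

4

This is a weighted set-cover instance.
C alone covers T3, T4, T1 — every target.
Total install cost: 4.
No cover costs less than 4.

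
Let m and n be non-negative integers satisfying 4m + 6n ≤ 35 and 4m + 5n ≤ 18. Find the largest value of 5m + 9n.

The continuous relaxation peaks at (0, 3.6) with value 32.40; rounding to a feasible lattice point costs some objective.
(m,n)=(2,2): 4·2+6·2=20≤35, 4·2+5·2=18≤18, objective 28.
(m,n)=(0,3): 4·0+6·3=18≤35, 4·0+5·3=15≤18, objective 27.
The best lattice point is (2,2), giving 28.

28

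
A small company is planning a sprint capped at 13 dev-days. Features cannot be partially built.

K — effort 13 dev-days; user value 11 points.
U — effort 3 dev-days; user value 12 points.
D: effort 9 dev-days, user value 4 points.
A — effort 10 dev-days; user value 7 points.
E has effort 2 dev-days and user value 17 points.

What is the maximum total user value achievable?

This is a 0-1 knapsack instance.
Allowing fractional choices, the relaxed optimum would be about 35.8, but features are indivisible.
A + E: effort 10 + 2 = 12 ≤ 13, user value 7 + 17 = 24.
U + E: effort 3 + 2 = 5 ≤ 13, user value 12 + 17 = 29.
D + E: effort 9 + 2 = 11 ≤ 13, user value 4 + 17 = 21.
Best is U and E with total user value 29.

29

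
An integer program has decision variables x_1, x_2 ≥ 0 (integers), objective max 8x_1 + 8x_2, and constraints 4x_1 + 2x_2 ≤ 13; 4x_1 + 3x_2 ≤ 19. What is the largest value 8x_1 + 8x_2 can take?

48

The continuous relaxation peaks at (0, 6.33) with value 50.67; rounding to a feasible lattice point costs some objective.
(x_1,x_2)=(0,6) is feasible, giving 48.
(x_1,x_2)=(0,5) is feasible, giving 40.
The best lattice point is (0,6), giving 48.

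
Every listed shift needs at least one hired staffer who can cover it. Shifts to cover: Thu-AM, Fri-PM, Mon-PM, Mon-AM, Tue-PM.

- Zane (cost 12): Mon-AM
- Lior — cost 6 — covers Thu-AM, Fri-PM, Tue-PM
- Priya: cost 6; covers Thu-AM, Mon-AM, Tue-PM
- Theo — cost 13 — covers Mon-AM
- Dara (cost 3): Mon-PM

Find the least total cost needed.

15

Choose Lior, Priya, and Dara: together they cover Thu-AM, Fri-PM, Mon-PM, Mon-AM, Tue-PM — every shift.
Total cost: 6 + 6 + 3 = 15.
No cover costs less than 15.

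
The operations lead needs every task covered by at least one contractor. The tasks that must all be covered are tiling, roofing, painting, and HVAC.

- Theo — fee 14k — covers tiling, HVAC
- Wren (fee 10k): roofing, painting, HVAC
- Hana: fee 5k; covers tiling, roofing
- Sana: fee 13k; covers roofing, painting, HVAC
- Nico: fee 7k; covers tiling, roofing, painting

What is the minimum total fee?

15

The greedy cost-per-new-task heuristic would pick Nico and Wren for 17, but a cheaper cover exists.
Choose Wren and Hana: together they cover tiling, roofing, painting, HVAC — every task.
Total fee: 10 + 5 = 15.
No cover costs less than 15.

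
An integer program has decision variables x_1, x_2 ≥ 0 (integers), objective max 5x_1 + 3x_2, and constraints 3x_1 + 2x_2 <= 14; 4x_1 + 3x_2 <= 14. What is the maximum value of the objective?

The continuous relaxation peaks at (3.5, 0) with value 17.50; rounding to a feasible lattice point costs some objective.
(x_1,x_2)=(2,2) is feasible, giving 16.
(x_1,x_2)=(3,0) is feasible, giving 15.
The best lattice point is (2,2), giving 16.

16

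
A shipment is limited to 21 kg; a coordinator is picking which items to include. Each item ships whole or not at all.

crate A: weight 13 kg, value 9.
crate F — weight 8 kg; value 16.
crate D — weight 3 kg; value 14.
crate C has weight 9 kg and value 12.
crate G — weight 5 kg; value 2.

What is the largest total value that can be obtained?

42

Allowing fractional choices, the relaxed optimum would be about 42.7, but items are indivisible.
crate F + crate D: weight 8 + 3 = 11 ≤ 21, value 16 + 14 = 30.
crate F + crate D + crate G: weight 8 + 3 + 5 = 16 ≤ 21, value 16 + 14 + 2 = 32.
crate F + crate D + crate C: weight 8 + 3 + 9 = 20 ≤ 21, value 16 + 14 + 12 = 42.
Best is crate F, crate D, and crate C with total value 42.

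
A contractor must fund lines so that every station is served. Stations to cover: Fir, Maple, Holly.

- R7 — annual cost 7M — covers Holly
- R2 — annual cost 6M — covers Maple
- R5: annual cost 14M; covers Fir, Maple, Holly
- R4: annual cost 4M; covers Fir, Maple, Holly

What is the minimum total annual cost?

4

R4 alone covers Fir, Maple, Holly — every station.
Total annual cost: 4.
No cover costs less than 4.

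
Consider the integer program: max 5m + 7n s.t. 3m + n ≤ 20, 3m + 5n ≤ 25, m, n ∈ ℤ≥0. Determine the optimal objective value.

39

Relaxing integrality, the LP optimum is 40.00 at (m,n) = (6.25, 1.25), which is not an integer point.
(m,n)=(5,2): 3·5+1·2=17≤20, 3·5+5·2=25≤25, objective 39.
(m,n)=(6,1): 3·6+1·1=19≤20, 3·6+5·1=23≤25, objective 37.
(m,n)=(4,2): 3·4+1·2=14≤20, 3·4+5·2=22≤25, objective 34.
(m,n)=(5,1): 3·5+1·1=16≤20, 3·5+5·1=20≤25, objective 32.
No feasible integer point exceeds 39.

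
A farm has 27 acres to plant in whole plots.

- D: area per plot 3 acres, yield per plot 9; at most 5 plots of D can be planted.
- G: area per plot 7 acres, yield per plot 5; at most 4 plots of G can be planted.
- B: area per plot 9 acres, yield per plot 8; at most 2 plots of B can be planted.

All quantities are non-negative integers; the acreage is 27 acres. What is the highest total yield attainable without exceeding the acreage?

Take 5×D and 1×B: area 24 ≤ 27, yield 5·9 + 1·8 = 53.
D has the best ratio (9/3) and is taken to its limit of 5; remaining capacity is filled optimally with the others.

53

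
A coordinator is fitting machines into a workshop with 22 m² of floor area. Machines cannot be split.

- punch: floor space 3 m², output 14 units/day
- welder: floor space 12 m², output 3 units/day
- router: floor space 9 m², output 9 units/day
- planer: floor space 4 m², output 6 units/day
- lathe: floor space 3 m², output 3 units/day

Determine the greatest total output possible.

This is a 0-1 knapsack instance.
punch + router + planer + lathe: floor space 3 + 9 + 4 + 3 = 19 ≤ 22, output 14 + 9 + 6 + 3 = 32.
punch + router + planer: floor space 3 + 9 + 4 = 16 ≤ 22, output 14 + 9 + 6 = 29.
Best is punch, router, planer, and lathe with total output 32.

32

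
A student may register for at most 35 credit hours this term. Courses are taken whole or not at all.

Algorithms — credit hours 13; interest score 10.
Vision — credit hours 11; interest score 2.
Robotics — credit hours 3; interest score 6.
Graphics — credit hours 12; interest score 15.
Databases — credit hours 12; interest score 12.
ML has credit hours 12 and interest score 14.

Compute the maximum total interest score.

35

Robotics + Graphics + Databases: credit hours 3 + 12 + 12 = 27 ≤ 35, interest score 6 + 15 + 12 = 33.
Robotics + Databases + ML: credit hours 3 + 12 + 12 = 27 ≤ 35, interest score 6 + 12 + 14 = 32.
Robotics + Graphics + ML: credit hours 3 + 12 + 12 = 27 ≤ 35, interest score 6 + 15 + 14 = 35.
Best is Robotics, Graphics, and ML with total interest score 35.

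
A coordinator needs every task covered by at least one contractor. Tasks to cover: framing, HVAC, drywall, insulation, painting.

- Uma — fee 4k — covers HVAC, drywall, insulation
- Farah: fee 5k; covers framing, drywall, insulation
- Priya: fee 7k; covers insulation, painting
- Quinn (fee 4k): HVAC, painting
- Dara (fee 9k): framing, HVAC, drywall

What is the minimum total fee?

9

The greedy cost-per-new-task heuristic would pick Uma, Quinn, and Farah for 13, but a cheaper cover exists.
Choose Farah and Quinn: together they cover framing, HVAC, drywall, insulation, painting — every task.
Total fee: 5 + 4 = 9.
No cover costs less than 9.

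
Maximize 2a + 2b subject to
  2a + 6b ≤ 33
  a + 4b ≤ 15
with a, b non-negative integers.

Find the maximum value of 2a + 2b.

(a,b)=(15,0): 2·15+6·0=30≤33, 1·15+4·0=15≤15, objective 30.
(a,b)=(14,0): 2·14+6·0=28≤33, 1·14+4·0=14≤15, objective 28.
The best lattice point is (15,0), giving 30.

30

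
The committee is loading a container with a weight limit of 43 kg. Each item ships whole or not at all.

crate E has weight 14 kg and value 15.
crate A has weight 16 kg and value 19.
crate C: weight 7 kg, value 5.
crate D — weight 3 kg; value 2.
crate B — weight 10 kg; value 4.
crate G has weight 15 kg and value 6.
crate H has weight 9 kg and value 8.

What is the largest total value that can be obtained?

Take crate E, crate A, crate D, and crate H: weight 14 + 16 + 3 + 9 = 42 ≤ 43, value 15 + 19 + 2 + 8 = 44.
No other feasible combination does better.

44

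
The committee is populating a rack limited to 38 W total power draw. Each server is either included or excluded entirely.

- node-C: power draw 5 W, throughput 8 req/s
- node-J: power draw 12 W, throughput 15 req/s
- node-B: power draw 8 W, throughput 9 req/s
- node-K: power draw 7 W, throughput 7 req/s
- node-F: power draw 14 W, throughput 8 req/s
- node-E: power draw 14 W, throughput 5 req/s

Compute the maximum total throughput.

Allowing fractional choices, the relaxed optimum would be about 42.4, but servers are indivisible.
node-C + node-J + node-K + node-F: power draw 5 + 12 + 7 + 14 = 38 ≤ 38, throughput 8 + 15 + 7 + 8 = 38.
node-C + node-J + node-K + node-E: power draw 5 + 12 + 7 + 14 = 38 ≤ 38, throughput 8 + 15 + 7 + 5 = 35.
node-C + node-J + node-B + node-K: power draw 5 + 12 + 8 + 7 = 32 ≤ 38, throughput 8 + 15 + 9 + 7 = 39.
Best is node-C, node-J, node-B, and node-K with total throughput 39.

39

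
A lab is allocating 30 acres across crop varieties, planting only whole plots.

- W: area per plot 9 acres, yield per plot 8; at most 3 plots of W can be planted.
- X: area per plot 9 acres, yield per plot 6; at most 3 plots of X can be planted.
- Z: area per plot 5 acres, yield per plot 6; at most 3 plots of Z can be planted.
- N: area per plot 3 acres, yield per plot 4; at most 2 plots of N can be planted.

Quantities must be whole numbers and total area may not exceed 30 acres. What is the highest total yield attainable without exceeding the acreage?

N has the best ratio (4/3); taking only N gives at most 2×4 = 8 (stopped by the supply cap of 2).
Mixing does better — 1×W, 3×Z, and 2×N: area 30 ≤ 30, yield 1·8 + 3·6 + 2·4 = 34.

34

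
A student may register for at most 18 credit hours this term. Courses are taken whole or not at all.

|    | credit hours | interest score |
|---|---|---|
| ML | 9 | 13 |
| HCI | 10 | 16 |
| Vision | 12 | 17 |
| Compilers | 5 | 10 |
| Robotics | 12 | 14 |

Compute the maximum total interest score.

HCI + Compilers: credit hours 10 + 5 = 15 ≤ 18, interest score 16 + 10 = 26.
Vision + Compilers: credit hours 12 + 5 = 17 ≤ 18, interest score 17 + 10 = 27.
Best is Vision and Compilers with total interest score 27.

27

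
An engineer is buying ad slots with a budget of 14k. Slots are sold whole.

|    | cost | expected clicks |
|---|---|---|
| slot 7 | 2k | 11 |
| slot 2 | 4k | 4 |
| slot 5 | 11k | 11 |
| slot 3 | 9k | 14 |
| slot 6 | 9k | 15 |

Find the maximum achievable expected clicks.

26

Treat it as a binary knapsack problem.
slot 7 + slot 6: cost 2 + 9 = 11 ≤ 14, expected clicks 11 + 15 = 26.
slot 7 + slot 3: cost 2 + 9 = 11 ≤ 14, expected clicks 11 + 14 = 25.
slot 7 + slot 5: cost 2 + 11 = 13 ≤ 14, expected clicks 11 + 11 = 22.
Best is slot 7 and slot 6 with total expected clicks 26.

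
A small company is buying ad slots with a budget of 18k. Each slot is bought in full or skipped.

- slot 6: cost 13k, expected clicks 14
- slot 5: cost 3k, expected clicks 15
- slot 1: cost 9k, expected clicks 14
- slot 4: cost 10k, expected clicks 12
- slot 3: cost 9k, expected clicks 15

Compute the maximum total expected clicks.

30

This is an integer program with binary decision variables.
Allowing fractional choices, the relaxed optimum would be about 39.3, but ad slots are indivisible.
slot 5 + slot 1: cost 3 + 9 = 12 ≤ 18, expected clicks 15 + 14 = 29.
slot 6 + slot 5: cost 13 + 3 = 16 ≤ 18, expected clicks 14 + 15 = 29.
slot 5 + slot 3: cost 3 + 9 = 12 ≤ 18, expected clicks 15 + 15 = 30.
Best is slot 5 and slot 3 with total expected clicks 30.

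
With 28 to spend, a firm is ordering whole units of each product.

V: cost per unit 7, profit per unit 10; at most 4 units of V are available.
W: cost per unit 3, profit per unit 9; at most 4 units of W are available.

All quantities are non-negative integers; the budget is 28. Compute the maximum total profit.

56

W has the best ratio (9/3); taking only W gives at most 4×9 = 36 (stopped by the supply cap of 4).
Mixing does better — 2×V and 4×W: cost 26 ≤ 28, profit 2·10 + 4·9 = 56.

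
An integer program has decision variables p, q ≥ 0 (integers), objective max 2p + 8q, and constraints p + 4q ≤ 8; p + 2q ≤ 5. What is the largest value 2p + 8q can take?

(p,q)=(0,2) is feasible, giving 16.
(p,q)=(1,1) is feasible, giving 10.
(p,q)=(0,1) is feasible, giving 8.
The best lattice point is (0,2), giving 16.

16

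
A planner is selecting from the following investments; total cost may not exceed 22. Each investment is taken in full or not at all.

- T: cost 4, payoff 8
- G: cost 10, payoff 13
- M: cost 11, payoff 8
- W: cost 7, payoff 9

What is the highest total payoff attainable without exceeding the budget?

30

T + G + W: cost 4 + 10 + 7 = 21 ≤ 22, payoff 8 + 13 + 9 = 30.
T + M + W: cost 4 + 11 + 7 = 22 ≤ 22, payoff 8 + 8 + 9 = 25.
Best is T, G, and W with total payoff 30.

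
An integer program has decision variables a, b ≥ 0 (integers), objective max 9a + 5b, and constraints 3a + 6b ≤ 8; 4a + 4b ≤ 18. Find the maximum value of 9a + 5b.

(a,b)=(2,0) is feasible, giving 18.
(a,b)=(1,0) is feasible, giving 9.
No feasible integer point exceeds 18.

18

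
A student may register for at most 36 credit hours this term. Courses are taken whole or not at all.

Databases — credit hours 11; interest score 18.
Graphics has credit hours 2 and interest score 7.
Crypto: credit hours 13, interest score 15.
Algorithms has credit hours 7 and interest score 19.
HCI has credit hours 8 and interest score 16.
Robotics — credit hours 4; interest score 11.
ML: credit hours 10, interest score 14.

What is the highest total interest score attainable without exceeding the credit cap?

Treat it as a binary knapsack problem.
Allowing fractional choices, the relaxed optimum would be about 76.6, but courses are indivisible.
Databases + Graphics + Algorithms + HCI + Robotics: credit hours 11 + 2 + 7 + 8 + 4 = 32 ≤ 36, interest score 18 + 7 + 19 + 16 + 11 = 71.
Databases + Graphics + Algorithms + Robotics + ML: credit hours 11 + 2 + 7 + 4 + 10 = 34 ≤ 36, interest score 18 + 7 + 19 + 11 + 14 = 69.
Best is Databases, Graphics, Algorithms, HCI, and Robotics with total interest score 71.

71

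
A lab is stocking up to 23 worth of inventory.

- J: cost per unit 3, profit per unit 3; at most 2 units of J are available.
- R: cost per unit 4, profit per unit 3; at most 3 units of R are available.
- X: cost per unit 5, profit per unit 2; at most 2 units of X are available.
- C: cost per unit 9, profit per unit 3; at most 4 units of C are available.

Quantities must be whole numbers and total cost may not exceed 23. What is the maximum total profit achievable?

2×J, 2×R, and 1×C: cost 23 ≤ 23, profit 2·3 + 2·3 + 1·3 = 15.
2×J, 3×R, and 1×X: cost 23 ≤ 23, profit 2·3 + 3·3 + 1·2 = 17.
Best is 17.

17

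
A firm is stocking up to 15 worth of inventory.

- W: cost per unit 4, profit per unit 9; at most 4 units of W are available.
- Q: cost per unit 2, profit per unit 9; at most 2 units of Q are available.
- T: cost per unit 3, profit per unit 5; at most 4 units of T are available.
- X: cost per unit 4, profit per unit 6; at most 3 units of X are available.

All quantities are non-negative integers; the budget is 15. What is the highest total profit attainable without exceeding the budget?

41

Take 2×W, 2×Q, and 1×T: cost 15 ≤ 15, profit 2·9 + 2·9 + 1·5 = 41.
Q has the best ratio (9/2) and is taken to its limit of 2; remaining capacity is filled optimally with the others.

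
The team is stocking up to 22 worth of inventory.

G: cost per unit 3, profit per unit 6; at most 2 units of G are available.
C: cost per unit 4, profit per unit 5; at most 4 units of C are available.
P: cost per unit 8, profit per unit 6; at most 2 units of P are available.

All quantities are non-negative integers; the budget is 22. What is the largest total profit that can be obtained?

This is a bounded integer knapsack.
Take 2×G and 4×C: cost 22 ≤ 22, profit 2·6 + 4·5 = 32.
G has the best ratio (6/3) and is taken to its limit of 2; remaining capacity is filled optimally with the others.

32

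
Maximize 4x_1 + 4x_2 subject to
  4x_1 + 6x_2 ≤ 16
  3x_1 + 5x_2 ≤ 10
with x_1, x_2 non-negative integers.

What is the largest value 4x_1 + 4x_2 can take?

12

The continuous relaxation peaks at (3.33, 0) with value 13.33; rounding to a feasible lattice point costs some objective.
(x_1,x_2)=(3,0): 4·3+6·0=12≤16, 3·3+5·0=9≤10, objective 12.
(x_1,x_2)=(2,0): 4·2+6·0=8≤16, 3·2+5·0=6≤10, objective 8.
Maximum is 12 at (x_1,x_2)=(3,0).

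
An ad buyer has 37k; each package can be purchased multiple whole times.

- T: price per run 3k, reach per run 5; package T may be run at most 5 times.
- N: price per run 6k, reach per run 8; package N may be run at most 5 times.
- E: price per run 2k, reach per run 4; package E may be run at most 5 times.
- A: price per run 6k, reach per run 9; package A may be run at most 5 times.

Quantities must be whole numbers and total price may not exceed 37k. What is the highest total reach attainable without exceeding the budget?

63

This is a bounded integer knapsack.
E has the best ratio (4/2); taking only E gives at most 5×4 = 20 (stopped by the supply cap of 5).
Mixing does better — 5×T, 5×E, and 2×A: price 37 ≤ 37, reach 5·5 + 5·4 + 2·9 = 63.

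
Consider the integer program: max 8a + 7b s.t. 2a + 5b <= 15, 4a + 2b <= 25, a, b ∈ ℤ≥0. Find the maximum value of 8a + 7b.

48

The continuous relaxation peaks at (5.94, 0.625) with value 51.88; rounding to a feasible lattice point costs some objective.
(a,b)=(6,0): 2·6+5·0=12≤15, 4·6+2·0=24≤25, objective 48.
(a,b)=(5,1): 2·5+5·1=15≤15, 4·5+2·1=22≤25, objective 47.
(a,b)=(5,0): 2·5+5·0=10≤15, 4·5+2·0=20≤25, objective 40.
The best lattice point is (6,0), giving 48.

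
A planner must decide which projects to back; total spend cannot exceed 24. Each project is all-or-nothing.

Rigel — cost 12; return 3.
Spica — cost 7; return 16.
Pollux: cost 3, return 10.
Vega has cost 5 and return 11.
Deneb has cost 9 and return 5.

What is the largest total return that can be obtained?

42

This is an integer program with binary decision variables.
Spica + Pollux + Vega: cost 7 + 3 + 5 = 15 ≤ 24, return 16 + 10 + 11 = 37.
Spica + Pollux + Vega + Deneb: cost 7 + 3 + 5 + 9 = 24 ≤ 24, return 16 + 10 + 11 + 5 = 42.
Spica + Vega + Deneb: cost 7 + 5 + 9 = 21 ≤ 24, return 16 + 11 + 5 = 32.
Best is Spica, Pollux, Vega, and Deneb with total return 42.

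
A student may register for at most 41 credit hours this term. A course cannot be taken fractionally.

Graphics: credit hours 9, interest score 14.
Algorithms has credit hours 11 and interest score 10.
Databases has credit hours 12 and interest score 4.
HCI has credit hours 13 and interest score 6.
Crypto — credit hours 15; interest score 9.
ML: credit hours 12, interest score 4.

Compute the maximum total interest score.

Take Graphics, Algorithms, and Crypto: credit hours 9 + 11 + 15 = 35 ≤ 41, interest score 14 + 10 + 9 = 33.
No other feasible combination does better.

33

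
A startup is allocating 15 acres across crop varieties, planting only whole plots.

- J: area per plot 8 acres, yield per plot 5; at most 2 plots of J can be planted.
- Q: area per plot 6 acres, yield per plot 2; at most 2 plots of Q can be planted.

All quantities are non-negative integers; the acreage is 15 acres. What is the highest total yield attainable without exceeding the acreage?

7

This is a bounded integer knapsack.
Take 1×J and 1×Q: area 14 ≤ 15, yield 1·5 + 1·2 = 7.
No other integer combination yields more.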